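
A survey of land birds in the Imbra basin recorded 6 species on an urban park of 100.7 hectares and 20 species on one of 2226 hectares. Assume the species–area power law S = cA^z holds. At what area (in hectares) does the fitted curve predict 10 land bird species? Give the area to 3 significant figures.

375 hectares

z = ln(20/6) / ln(2226/100.7) = 1.2040 / 3.0958 = 0.3889
c = 6 / 100.7^0.3889 = 6 / 6.012 = 0.9981
A = (10/0.9981)^(1/0.3889) ⇒ ln A = ln(10.02)/0.3889 = 5.9256
A = e^5.9256 ≈ 374.5 hectares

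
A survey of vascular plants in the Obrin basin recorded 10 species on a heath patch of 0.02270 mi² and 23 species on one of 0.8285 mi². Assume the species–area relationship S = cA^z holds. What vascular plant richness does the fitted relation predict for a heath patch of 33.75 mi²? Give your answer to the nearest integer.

z = ln(23/10) / ln(0.8285/0.0227) = 0.8329 / 3.5973 = 0.2315
c = 10 / 0.0227^0.2315 = 10 / 0.4162 = 24.02
S₃ = 24.02 × 33.75^0.2315 = 24.02 × 2.259 ≈ 54.26

54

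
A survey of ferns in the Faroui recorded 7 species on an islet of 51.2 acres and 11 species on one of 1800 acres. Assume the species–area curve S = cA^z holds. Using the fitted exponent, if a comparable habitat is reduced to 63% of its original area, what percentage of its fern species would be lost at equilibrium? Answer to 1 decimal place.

z = ln(11/7) / ln(1800/51.2) = 0.4520 / 3.5598 = 0.1270
S_new/S_old = (A_new/A_old)^z = 0.63^0.1270 = exp(0.1270 × -0.4620) = 0.943
Fraction lost = 1 − 0.943 = 0.05698

5.7%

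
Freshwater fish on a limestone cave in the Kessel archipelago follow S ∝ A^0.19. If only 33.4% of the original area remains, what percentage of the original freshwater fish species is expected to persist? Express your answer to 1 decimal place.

S_new/S_old = (A_new/A_old)^z = 0.334^0.19
= exp(0.19 × ln 0.334) = exp(0.19 × -1.0966) = exp(-0.2084) ≈ 0.8119

81.2%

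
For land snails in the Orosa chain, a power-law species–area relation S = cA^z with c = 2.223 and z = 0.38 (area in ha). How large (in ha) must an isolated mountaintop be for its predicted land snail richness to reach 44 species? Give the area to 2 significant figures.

2600 ha

44 = 2.223 × A^0.38  ⇒  A^0.38 = 44/2.223 = 19.79
ln A = ln(19.79) / 0.38 = 2.9853 / 0.38 = 7.8561
A = e^7.8561 ≈ 2582 ha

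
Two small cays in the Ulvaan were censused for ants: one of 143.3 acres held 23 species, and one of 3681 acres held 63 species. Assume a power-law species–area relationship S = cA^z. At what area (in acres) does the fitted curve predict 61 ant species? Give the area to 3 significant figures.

3320 acres

z = ln(63/23) / ln(3681/143.3) = 1.0076 / 3.2460 = 0.3104
c = 23 / 143.3^0.3104 = 23 / 4.67 = 4.925
A = (61/4.925)^(1/0.3104) ⇒ ln A = ln(12.39)/0.3104 = 8.1070
A = e^8.1070 ≈ 3318 acres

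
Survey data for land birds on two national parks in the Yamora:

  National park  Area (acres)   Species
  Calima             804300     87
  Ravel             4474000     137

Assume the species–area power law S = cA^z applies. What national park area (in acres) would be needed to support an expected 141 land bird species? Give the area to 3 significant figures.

4990000 acres

z = ln(137/87) / ln(4474000/804300) = 0.4541 / 1.7161 = 0.2646
c = 87 / 804300^0.2646 = 87 / 36.52 = 2.382
A = (141/2.382)^(1/0.2646) ⇒ ln A = ln(59.19)/0.2646 = 15.4226
A = e^15.4226 ≈ 4988057 acres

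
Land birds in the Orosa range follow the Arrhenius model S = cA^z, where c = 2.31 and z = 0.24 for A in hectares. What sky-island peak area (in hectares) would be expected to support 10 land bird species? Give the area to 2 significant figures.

10 = 2.31 × A^0.24  ⇒  A^0.24 = 10/2.31 = 4.329
ln A = ln(4.329) / 0.24 = 1.4653 / 0.24 = 6.1056
A = e^6.1056 ≈ 448.3 hectares

450 hectares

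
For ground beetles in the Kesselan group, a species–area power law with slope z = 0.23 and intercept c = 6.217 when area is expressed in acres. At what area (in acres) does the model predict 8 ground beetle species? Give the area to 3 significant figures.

8 = 6.217 × A^0.23  ⇒  A^0.23 = 8/6.217 = 1.287
ln A = ln(1.287) / 0.23 = 0.2522 / 0.23 = 1.0963
A = e^1.0963 ≈ 2.993 acres

2.99 acres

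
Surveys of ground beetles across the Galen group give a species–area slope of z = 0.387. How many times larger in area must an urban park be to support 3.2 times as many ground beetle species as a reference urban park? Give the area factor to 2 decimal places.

(A₂/A₁)^0.387 = 3.2, so A₂/A₁ = 3.2^(1/0.387) = 3.2^2.584
ln(A₂/A₁) = ln 3.2 / 0.387 = 1.1632 / 0.387 = 3.0056
A₂/A₁ = e^3.0056 ≈ 20.2

20.20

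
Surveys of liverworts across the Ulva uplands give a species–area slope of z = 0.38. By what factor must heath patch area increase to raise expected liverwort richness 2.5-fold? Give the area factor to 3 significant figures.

(A₂/A₁)^0.38 = 2.5, so A₂/A₁ = 2.5^(1/0.38) = 2.5^2.632
ln(A₂/A₁) = ln 2.5 / 0.38 = 0.9163 / 0.38 = 2.4113
A₂/A₁ = e^2.4113 ≈ 11.15

11.1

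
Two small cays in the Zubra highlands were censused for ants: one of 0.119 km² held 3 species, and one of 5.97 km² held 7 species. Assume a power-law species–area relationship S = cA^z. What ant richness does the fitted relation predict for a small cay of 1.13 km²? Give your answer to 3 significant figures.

4.88

z = ln(7/3) / ln(5.97/0.119) = 0.8473 / 3.9154 = 0.2164
c = 3 / 0.119^0.2164 = 3 / 0.6309 = 4.755
S₃ = 4.755 × 1.13^0.2164 = 4.755 × 1.027 ≈ 4.883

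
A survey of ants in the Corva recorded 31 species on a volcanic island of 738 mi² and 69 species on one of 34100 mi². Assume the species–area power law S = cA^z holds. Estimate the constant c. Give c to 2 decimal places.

7.81

z = ln(S₂/S₁) / ln(A₂/A₁) = ln(69/31) / ln(34100/738) = 0.8001 / 3.8331 = 0.2087
c = S₁ / A₁^z = 31 / 738^0.2087 = 31 / 3.969 = 7.811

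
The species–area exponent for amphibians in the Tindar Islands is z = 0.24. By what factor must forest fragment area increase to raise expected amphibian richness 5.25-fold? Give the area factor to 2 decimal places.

1001.53

(A₂/A₁)^0.24 = 5.25, so A₂/A₁ = 5.25^(1/0.24) = 5.25^4.167
ln(A₂/A₁) = ln 5.25 / 0.24 = 1.6582 / 0.24 = 6.9093
A₂/A₁ = e^6.9093 ≈ 1002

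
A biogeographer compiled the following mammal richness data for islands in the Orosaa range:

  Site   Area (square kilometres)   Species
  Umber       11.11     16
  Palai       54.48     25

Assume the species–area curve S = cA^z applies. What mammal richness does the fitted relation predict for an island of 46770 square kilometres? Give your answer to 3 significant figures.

z = ln(25/16) / ln(54.48/11.11) = 0.4463 / 1.5900 = 0.2807
c = 16 / 11.11^0.2807 = 16 / 1.966 = 8.14
S₃ = 8.14 × 46770^0.2807 = 8.14 × 20.45 ≈ 166.5

166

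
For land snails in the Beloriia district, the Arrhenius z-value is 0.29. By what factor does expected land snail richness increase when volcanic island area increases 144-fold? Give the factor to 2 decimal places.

S₂/S₁ = (A₂/A₁)^z = 144^0.29
ln(S₂/S₁) = 0.29 × ln 144 = 0.29 × 4.9698 = 1.4412
S₂/S₁ = e^1.4412 ≈ 4.226

4.23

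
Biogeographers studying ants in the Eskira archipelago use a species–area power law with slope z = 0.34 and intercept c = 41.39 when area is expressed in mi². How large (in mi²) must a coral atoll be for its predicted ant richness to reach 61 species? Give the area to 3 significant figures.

3.13 mi²

61 = 41.39 × A^0.34  ⇒  A^0.34 = 61/41.39 = 1.474
ln A = ln(1.474) / 0.34 = 0.3878 / 0.34 = 1.1407
A = e^1.1407 ≈ 3.129 mi²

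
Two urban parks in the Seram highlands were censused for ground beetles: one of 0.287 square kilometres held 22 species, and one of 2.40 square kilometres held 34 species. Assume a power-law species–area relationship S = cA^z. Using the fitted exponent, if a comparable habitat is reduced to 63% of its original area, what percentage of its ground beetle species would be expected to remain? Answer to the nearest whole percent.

z = ln(34/22) / ln(2.4/0.287) = 0.4353 / 2.1237 = 0.2050
S_new/S_old = (A_new/A_old)^z = 0.63^0.2050 = exp(0.2050 × -0.4620) = 0.9096

91%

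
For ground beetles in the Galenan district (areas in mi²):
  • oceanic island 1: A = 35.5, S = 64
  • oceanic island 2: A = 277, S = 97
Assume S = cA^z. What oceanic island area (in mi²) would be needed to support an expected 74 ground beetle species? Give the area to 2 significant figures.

73 mi²

z = ln(97/64) / ln(277/35.5) = 0.4158 / 2.0545 = 0.2024
c = 64 / 35.5^0.2024 = 64 / 2.06 = 31.08
A = (74/31.08)^(1/0.2024) ⇒ ln A = ln(2.381)/0.2024 = 4.2868
A = e^4.2868 ≈ 72.74 mi²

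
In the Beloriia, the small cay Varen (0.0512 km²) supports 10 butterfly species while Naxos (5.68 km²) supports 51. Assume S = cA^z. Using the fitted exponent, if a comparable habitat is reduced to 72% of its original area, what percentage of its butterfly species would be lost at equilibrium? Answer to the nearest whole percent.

z = ln(51/10) / ln(5.68/0.0512) = 1.6292 / 4.7090 = 0.3460
S_new/S_old = (A_new/A_old)^z = 0.72^0.3460 = exp(0.3460 × -0.3285) = 0.8926
Fraction lost = 1 − 0.8926 = 0.1074

11%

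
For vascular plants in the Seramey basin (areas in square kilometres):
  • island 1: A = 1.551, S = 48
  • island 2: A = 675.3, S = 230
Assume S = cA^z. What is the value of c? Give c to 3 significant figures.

z = ln(S₂/S₁) / ln(A₂/A₁) = ln(230/48) / ln(675.3/1.551) = 1.5669 / 6.0763 = 0.2579
c = S₁ / A₁^z = 48 / 1.551^0.2579 = 48 / 1.12 = 42.86

42.9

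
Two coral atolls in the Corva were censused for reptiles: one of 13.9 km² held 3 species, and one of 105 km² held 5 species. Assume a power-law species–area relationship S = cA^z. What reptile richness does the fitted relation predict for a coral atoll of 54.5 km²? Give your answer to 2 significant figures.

4.2

z = ln(5/3) / ln(105/13.9) = 0.5108 / 2.0221 = 0.2526
c = 3 / 13.9^0.2526 = 3 / 1.944 = 1.543
S₃ = 1.543 × 54.5^0.2526 = 1.543 × 2.746 ≈ 4.237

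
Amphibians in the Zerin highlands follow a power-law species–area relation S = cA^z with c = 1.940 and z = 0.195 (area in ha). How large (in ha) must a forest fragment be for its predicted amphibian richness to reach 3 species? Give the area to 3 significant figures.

9.35 ha

3 = 1.94 × A^0.195  ⇒  A^0.195 = 3/1.94 = 1.546
ln A = ln(1.546) / 0.195 = 0.4359 / 0.195 = 2.2355
A = e^2.2355 ≈ 9.351 ha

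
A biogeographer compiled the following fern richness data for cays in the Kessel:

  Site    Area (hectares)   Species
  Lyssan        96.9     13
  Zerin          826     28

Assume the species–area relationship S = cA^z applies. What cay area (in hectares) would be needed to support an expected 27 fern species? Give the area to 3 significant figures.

746 hectares

z = ln(28/13) / ln(826/96.9) = 0.7673 / 2.1429 = 0.3580
c = 13 / 96.9^0.3580 = 13 / 5.143 = 2.528
A = (27/2.528)^(1/0.3580) ⇒ ln A = ln(10.68)/0.3580 = 6.6150
A = e^6.6150 ≈ 746.2 hectares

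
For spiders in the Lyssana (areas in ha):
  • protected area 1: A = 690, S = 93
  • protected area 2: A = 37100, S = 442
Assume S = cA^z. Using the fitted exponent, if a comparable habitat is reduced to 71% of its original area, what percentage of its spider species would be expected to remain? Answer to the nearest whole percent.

87%

z = ln(442/93) / ln(37100/690) = 1.5587 / 3.9847 = 0.3912
S_new/S_old = (A_new/A_old)^z = 0.71^0.3912 = exp(0.3912 × -0.3425) = 0.8746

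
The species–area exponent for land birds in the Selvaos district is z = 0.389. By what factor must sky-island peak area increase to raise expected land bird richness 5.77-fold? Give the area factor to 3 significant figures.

90.5

(A₂/A₁)^0.389 = 5.77, so A₂/A₁ = 5.77^(1/0.389) = 5.77^2.571
ln(A₂/A₁) = ln 5.77 / 0.389 = 1.7527 / 0.389 = 4.5056
A₂/A₁ = e^4.5056 ≈ 90.52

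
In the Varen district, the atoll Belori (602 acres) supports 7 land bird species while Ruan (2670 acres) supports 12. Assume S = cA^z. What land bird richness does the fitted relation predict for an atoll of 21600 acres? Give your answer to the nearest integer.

26

z = ln(12/7) / ln(2670/602) = 0.5390 / 1.4896 = 0.3618
c = 7 / 602^0.3618 = 7 / 10.13 = 0.6907
S₃ = 0.6907 × 21600^0.3618 = 0.6907 × 37.02 ≈ 25.57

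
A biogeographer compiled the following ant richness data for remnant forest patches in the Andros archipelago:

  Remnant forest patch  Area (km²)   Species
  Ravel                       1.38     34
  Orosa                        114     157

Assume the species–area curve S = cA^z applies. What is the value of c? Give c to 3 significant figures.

30.4

z = ln(S₂/S₁) / ln(A₂/A₁) = ln(157/34) / ln(114/1.38) = 1.5299 / 4.4141 = 0.3466
c = S₁ / A₁^z = 34 / 1.38^0.3466 = 34 / 1.118 = 30.41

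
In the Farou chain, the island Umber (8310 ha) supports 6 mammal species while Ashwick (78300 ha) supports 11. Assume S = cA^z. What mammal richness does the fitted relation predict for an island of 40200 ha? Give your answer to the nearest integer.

9

z = ln(11/6) / ln(78300/8310) = 0.6061 / 2.2431 = 0.2702
c = 6 / 8310^0.2702 = 6 / 11.46 = 0.5236
S₃ = 0.5236 × 40200^0.2702 = 0.5236 × 17.55 ≈ 9.187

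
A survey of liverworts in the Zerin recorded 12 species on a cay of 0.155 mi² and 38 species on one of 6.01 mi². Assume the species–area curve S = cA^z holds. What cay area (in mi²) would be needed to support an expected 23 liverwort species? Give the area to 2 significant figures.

z = ln(38/12) / ln(6.01/0.155) = 1.1527 / 3.6578 = 0.3151
c = 12 / 0.155^0.3151 = 12 / 0.5557 = 21.59
A = (23/21.59)^(1/0.3151) ⇒ ln A = ln(1.065)/0.3151 = 0.2002
A = e^0.2002 ≈ 1.222 mi²

1.2 mi²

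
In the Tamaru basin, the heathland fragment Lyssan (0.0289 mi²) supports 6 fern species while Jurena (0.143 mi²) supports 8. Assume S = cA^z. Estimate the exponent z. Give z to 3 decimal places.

Taking logs: ln S = ln c + z ln A, so z = (ln S₂ − ln S₁)/(ln A₂ − ln A₁).
z = ln(8/6) / ln(0.143/0.0289) = ln(1.333) / ln(4.948) = 0.2877 / 1.5990 = 0.1799

0.180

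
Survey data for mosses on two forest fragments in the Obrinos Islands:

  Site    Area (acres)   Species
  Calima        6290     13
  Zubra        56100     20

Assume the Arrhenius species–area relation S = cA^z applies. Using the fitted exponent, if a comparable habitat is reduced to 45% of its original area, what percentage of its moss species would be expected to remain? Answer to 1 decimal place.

z = ln(20/13) / ln(56100/6290) = 0.4308 / 2.1882 = 0.1969
S_new/S_old = (A_new/A_old)^z = 0.45^0.1969 = exp(0.1969 × -0.7985) = 0.8545

85.5%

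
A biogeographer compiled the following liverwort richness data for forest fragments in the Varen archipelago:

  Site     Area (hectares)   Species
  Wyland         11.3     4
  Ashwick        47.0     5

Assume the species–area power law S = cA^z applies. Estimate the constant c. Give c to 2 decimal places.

2.74

z = ln(S₂/S₁) / ln(A₂/A₁) = ln(5/4) / ln(47/11.3) = 0.2231 / 1.4253 = 0.1566
c = S₁ / A₁^z = 4 / 11.3^0.1566 = 4 / 1.462 = 2.737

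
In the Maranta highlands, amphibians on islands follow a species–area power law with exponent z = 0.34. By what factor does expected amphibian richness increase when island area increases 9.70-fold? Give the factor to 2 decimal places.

S₂/S₁ = (A₂/A₁)^z = 9.7^0.34
ln(S₂/S₁) = 0.34 × ln 9.7 = 0.34 × 2.2721 = 0.7725
S₂/S₁ = e^0.7725 ≈ 2.165

2.17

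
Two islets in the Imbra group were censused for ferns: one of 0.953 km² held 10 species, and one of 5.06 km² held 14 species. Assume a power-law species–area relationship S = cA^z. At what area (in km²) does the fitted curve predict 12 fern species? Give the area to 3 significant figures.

2.35 km²

z = ln(14/10) / ln(5.06/0.953) = 0.3365 / 1.6695 = 0.2015
c = 10 / 0.953^0.2015 = 10 / 0.9903 = 10.1
A = (12/10.1)^(1/0.2015) ⇒ ln A = ln(1.188)/0.2015 = 0.8565
A = e^0.8565 ≈ 2.355 km²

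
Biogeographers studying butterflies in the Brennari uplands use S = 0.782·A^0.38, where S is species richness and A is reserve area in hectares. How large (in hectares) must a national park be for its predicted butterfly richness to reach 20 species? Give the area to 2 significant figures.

20 = 0.782 × A^0.38  ⇒  A^0.38 = 20/0.782 = 25.58
ln A = ln(25.58) / 0.38 = 3.2416 / 0.38 = 8.5306
A = e^8.5306 ≈ 5068 hectares

5100 hectares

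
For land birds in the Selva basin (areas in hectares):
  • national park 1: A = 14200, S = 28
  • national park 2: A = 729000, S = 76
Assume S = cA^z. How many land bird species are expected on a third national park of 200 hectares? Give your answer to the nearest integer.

10

z = ln(76/28) / ln(729000/14200) = 0.9985 / 3.9384 = 0.2535
c = 28 / 14200^0.2535 = 28 / 11.29 = 2.48
S₃ = 2.48 × 200^0.2535 = 2.48 × 3.832 ≈ 9.502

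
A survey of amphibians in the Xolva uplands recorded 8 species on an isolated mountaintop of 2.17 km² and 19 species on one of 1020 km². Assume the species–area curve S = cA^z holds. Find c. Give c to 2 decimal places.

z = ln(S₂/S₁) / ln(A₂/A₁) = ln(19/8) / ln(1020/2.17) = 0.8650 / 6.1528 = 0.1406
c = S₁ / A₁^z = 8 / 2.17^0.1406 = 8 / 1.115 = 7.174

7.17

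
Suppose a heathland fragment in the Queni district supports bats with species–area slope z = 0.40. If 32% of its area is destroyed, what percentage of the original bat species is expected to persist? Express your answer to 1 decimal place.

85.7%

S_new/S_old = (A_new/A_old)^z = 0.68^0.4
= exp(0.4 × ln 0.68) = exp(0.4 × -0.3857) = exp(-0.1543) ≈ 0.857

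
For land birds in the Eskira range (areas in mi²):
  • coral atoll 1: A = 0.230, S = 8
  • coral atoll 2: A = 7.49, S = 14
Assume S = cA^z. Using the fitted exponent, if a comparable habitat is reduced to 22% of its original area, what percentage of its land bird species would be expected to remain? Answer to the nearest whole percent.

z = ln(14/8) / ln(7.49/0.23) = 0.5596 / 3.4832 = 0.1607
S_new/S_old = (A_new/A_old)^z = 0.22^0.1607 = exp(0.1607 × -1.5141) = 0.7841

78%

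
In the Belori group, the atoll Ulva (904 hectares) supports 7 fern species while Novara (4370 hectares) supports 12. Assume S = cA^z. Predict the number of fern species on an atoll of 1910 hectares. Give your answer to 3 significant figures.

z = ln(12/7) / ln(4370/904) = 0.5390 / 1.5757 = 0.3421
c = 7 / 904^0.3421 = 7 / 10.26 = 0.6822
S₃ = 0.6822 × 1910^0.3421 = 0.6822 × 13.25 ≈ 9.041

9.04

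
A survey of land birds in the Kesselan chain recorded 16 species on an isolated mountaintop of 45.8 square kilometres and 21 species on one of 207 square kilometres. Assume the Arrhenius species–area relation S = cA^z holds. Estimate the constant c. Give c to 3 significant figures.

z = ln(S₂/S₁) / ln(A₂/A₁) = ln(21/16) / ln(207/45.8) = 0.2719 / 1.5084 = 0.1803
c = S₁ / A₁^z = 16 / 45.8^0.1803 = 16 / 1.993 = 8.03

8.03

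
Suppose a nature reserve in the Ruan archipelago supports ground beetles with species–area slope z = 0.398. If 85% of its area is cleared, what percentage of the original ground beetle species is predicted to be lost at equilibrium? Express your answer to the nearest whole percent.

S_new/S_old = (A_new/A_old)^z = 0.15^0.398
= exp(0.398 × ln 0.15) = exp(0.398 × -1.8971) = exp(-0.7551) ≈ 0.47
Fraction lost = 1 − 0.47 = 0.53

53%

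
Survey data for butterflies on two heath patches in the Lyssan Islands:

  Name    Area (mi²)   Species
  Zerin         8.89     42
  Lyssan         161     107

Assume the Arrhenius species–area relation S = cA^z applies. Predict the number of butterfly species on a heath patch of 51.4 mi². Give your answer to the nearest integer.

74

z = ln(107/42) / ln(161/8.89) = 0.9352 / 2.8965 = 0.3229
c = 42 / 8.89^0.3229 = 42 / 2.025 = 20.74
S₃ = 20.74 × 51.4^0.3229 = 20.74 × 3.568 ≈ 74.01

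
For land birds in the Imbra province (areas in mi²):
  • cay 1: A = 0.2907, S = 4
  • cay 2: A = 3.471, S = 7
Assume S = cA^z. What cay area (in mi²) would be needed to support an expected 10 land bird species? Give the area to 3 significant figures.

z = ln(7/4) / ln(3.471/0.2907) = 0.5596 / 2.4799 = 0.2257
c = 4 / 0.2907^0.2257 = 4 / 0.7567 = 5.286
A = (10/5.286)^(1/0.2257) ⇒ ln A = ln(1.892)/0.2257 = 2.8250
A = e^2.8250 ≈ 16.86 mi²

16.9 mi²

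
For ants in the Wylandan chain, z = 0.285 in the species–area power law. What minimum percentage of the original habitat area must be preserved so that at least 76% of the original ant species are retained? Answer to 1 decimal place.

Need (A_new/A_old)^0.285 = 0.76, so A_new/A_old = 0.76^(1/0.285) = 0.76^3.509
ln(A_new/A_old) = ln 0.76 / 0.285 = -0.2744 / 0.285 = -0.9629
A_new/A_old = e^-0.9629 ≈ 0.3818

38.2%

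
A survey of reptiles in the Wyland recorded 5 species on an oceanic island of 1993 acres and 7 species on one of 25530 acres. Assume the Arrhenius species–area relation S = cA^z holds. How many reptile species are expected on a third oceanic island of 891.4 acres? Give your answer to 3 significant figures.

z = ln(7/5) / ln(25530/1993) = 0.3365 / 2.5502 = 0.1319
c = 5 / 1993^0.1319 = 5 / 2.725 = 1.835
S₃ = 1.835 × 891.4^0.1319 = 1.835 × 2.45 ≈ 4.496

4.50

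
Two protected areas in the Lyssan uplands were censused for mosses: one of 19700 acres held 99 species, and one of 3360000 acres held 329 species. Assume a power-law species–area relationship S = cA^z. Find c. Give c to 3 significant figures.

9.82

z = ln(S₂/S₁) / ln(A₂/A₁) = ln(329/99) / ln(3360000/19700) = 1.2009 / 5.1391 = 0.2337
c = S₁ / A₁^z = 99 / 19700^0.2337 = 99 / 10.08 = 9.819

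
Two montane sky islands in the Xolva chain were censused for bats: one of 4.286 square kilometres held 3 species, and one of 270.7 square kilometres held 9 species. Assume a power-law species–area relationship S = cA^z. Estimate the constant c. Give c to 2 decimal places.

z = ln(S₂/S₁) / ln(A₂/A₁) = ln(9/3) / ln(270.7/4.286) = 1.0986 / 4.1457 = 0.2650
c = S₁ / A₁^z = 3 / 4.286^0.2650 = 3 / 1.471 = 2.04

2.04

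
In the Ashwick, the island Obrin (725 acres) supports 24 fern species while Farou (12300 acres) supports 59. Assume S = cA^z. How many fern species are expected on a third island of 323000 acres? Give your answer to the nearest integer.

z = ln(59/24) / ln(12300/725) = 0.8995 / 2.8312 = 0.3177
c = 24 / 725^0.3177 = 24 / 8.105 = 2.961
S₃ = 2.961 × 323000^0.3177 = 2.961 × 56.27 ≈ 166.6

167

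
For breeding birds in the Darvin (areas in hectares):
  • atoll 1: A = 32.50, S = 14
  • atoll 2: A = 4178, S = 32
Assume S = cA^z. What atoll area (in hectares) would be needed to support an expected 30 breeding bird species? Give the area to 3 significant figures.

2860 hectares

z = ln(32/14) / ln(4178/32.5) = 0.8267 / 4.8563 = 0.1702
c = 14 / 32.5^0.1702 = 14 / 1.809 = 7.74
A = (30/7.74)^(1/0.1702) ⇒ ln A = ln(3.876)/0.1702 = 7.9585
A = e^7.9585 ≈ 2860 hectares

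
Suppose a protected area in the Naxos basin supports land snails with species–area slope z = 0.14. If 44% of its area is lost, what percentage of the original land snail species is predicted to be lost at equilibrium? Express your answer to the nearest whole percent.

8%

S_new/S_old = (A_new/A_old)^z = 0.56^0.14
= exp(0.14 × ln 0.56) = exp(0.14 × -0.5798) = exp(-0.0812) ≈ 0.922
Fraction lost = 1 − 0.922 = 0.07797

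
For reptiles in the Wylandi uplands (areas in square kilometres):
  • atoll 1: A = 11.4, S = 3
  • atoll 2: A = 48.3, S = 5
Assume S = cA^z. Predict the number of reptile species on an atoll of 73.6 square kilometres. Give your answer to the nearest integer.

6

z = ln(5/3) / ln(48.3/11.4) = 0.5108 / 1.4438 = 0.3538
c = 3 / 11.4^0.3538 = 3 / 2.366 = 1.268
S₃ = 1.268 × 73.6^0.3538 = 1.268 × 4.576 ≈ 5.804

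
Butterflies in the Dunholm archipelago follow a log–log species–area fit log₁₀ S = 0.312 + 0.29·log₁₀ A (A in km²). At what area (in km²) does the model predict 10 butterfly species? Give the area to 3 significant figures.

10 = 2.051 × A^0.29  ⇒  A^0.29 = 10/2.051 = 4.875
ln A = ln(4.875) / 0.29 = 1.5842 / 0.29 = 5.4627
A = e^5.4627 ≈ 235.7 km²

236 km²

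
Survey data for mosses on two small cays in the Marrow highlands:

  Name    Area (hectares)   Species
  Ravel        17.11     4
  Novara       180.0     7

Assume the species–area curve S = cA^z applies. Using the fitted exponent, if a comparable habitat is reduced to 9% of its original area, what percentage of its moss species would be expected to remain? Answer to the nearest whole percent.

z = ln(7/4) / ln(180/17.11) = 0.5596 / 2.3533 = 0.2378
S_new/S_old = (A_new/A_old)^z = 0.09^0.2378 = exp(0.2378 × -2.4079) = 0.5641

56%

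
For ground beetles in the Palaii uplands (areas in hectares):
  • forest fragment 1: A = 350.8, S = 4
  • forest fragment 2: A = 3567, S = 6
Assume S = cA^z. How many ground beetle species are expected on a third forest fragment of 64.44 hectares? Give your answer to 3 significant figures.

z = ln(6/4) / ln(3567/350.8) = 0.4055 / 2.3193 = 0.1748
c = 4 / 350.8^0.1748 = 4 / 2.786 = 1.436
S₃ = 1.436 × 64.44^0.1748 = 1.436 × 2.072 ≈ 2.974

2.97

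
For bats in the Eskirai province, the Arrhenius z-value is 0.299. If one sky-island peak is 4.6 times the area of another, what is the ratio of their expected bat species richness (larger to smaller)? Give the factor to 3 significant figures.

1.58

S₂/S₁ = (A₂/A₁)^z = 4.6^0.299
ln(S₂/S₁) = 0.299 × ln 4.6 = 0.299 × 1.5261 = 0.4563
S₂/S₁ = e^0.4563 ≈ 1.578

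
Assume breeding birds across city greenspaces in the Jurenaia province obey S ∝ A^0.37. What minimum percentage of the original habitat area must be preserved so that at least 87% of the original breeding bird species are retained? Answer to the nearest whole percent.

69%

Need (A_new/A_old)^0.37 = 0.87, so A_new/A_old = 0.87^(1/0.37) = 0.87^2.703
ln(A_new/A_old) = ln 0.87 / 0.37 = -0.1393 / 0.37 = -0.3764
A_new/A_old = e^-0.3764 ≈ 0.6863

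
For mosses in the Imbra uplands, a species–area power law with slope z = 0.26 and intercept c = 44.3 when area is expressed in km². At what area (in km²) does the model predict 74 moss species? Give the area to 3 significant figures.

74 = 44.3 × A^0.26  ⇒  A^0.26 = 74/44.3 = 1.67
ln A = ln(1.67) / 0.26 = 0.5131 / 0.26 = 1.9734
A = e^1.9734 ≈ 7.195 km²

7.19 km²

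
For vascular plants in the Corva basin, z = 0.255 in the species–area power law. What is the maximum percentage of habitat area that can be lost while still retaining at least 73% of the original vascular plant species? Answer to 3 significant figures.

70.9%

Need (A_new/A_old)^0.255 = 0.73, so A_new/A_old = 0.73^(1/0.255) = 0.73^3.922
ln(A_new/A_old) = ln 0.73 / 0.255 = -0.3147 / 0.255 = -1.2342
A_new/A_old = e^-1.2342 ≈ 0.2911
Fraction that can be lost = 1 − 0.2911 = 0.7089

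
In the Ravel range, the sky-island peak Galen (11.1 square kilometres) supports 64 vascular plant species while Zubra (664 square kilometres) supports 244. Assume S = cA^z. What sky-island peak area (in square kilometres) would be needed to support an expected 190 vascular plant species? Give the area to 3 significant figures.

309 square kilometres

z = ln(244/64) / ln(664/11.1) = 1.3383 / 4.0913 = 0.3271
c = 64 / 11.1^0.3271 = 64 / 2.197 = 29.12
A = (190/29.12)^(1/0.3271) ⇒ ln A = ln(6.524)/0.3271 = 5.7336
A = e^5.7336 ≈ 309.1 square kilometres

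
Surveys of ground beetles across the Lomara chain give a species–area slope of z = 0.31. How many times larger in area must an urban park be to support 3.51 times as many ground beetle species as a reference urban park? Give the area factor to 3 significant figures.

57.4

(A₂/A₁)^0.31 = 3.51, so A₂/A₁ = 3.51^(1/0.31) = 3.51^3.226
ln(A₂/A₁) = ln 3.51 / 0.31 = 1.2556 / 0.31 = 4.0504
A₂/A₁ = e^4.0504 ≈ 57.42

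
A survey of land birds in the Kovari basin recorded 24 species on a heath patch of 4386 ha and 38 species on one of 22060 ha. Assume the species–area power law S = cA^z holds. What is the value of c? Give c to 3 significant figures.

z = ln(S₂/S₁) / ln(A₂/A₁) = ln(38/24) / ln(22060/4386) = 0.4595 / 1.6153 = 0.2845
c = S₁ / A₁^z = 24 / 4386^0.2845 = 24 / 10.87 = 2.209

2.21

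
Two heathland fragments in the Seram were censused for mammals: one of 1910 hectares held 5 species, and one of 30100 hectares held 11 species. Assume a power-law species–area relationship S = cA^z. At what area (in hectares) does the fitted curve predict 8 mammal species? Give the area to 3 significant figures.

z = ln(11/5) / ln(30100/1910) = 0.7885 / 2.7574 = 0.2859
c = 5 / 1910^0.2859 = 5 / 8.673 = 0.5765
A = (8/0.5765)^(1/0.2859) ⇒ ln A = ln(13.88)/0.2859 = 9.1986
A = e^9.1986 ≈ 9883 hectares

9880 hectares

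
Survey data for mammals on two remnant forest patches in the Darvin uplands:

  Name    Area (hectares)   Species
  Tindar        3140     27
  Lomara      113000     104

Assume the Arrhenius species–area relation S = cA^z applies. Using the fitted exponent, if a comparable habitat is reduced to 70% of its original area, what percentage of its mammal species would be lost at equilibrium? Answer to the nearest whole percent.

z = ln(104/27) / ln(113000/3140) = 1.3486 / 3.5832 = 0.3764
S_new/S_old = (A_new/A_old)^z = 0.7^0.3764 = exp(0.3764 × -0.3567) = 0.8744
Fraction lost = 1 − 0.8744 = 0.1256

13%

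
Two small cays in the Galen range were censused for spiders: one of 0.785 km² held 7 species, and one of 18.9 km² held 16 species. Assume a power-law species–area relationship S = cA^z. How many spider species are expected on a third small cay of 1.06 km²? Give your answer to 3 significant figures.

7.57

z = ln(16/7) / ln(18.9/0.785) = 0.8267 / 3.1812 = 0.2599
c = 7 / 0.785^0.2599 = 7 / 0.939 = 7.454
S₃ = 7.454 × 1.06^0.2599 = 7.454 × 1.015 ≈ 7.568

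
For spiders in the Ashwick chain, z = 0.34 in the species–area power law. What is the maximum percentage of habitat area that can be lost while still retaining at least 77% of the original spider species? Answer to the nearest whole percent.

Need (A_new/A_old)^0.34 = 0.77, so A_new/A_old = 0.77^(1/0.34) = 0.77^2.941
ln(A_new/A_old) = ln 0.77 / 0.34 = -0.2614 / 0.34 = -0.7687
A_new/A_old = e^-0.7687 ≈ 0.4636
Fraction that can be lost = 1 − 0.4636 = 0.5364

54%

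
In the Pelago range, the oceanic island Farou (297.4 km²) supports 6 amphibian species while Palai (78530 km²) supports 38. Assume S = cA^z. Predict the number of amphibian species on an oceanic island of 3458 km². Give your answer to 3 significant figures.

13.5

z = ln(38/6) / ln(78530/297.4) = 1.8458 / 5.5762 = 0.3310
c = 6 / 297.4^0.3310 = 6 / 6.588 = 0.9108
S₃ = 0.9108 × 3458^0.3310 = 0.9108 × 14.84 ≈ 13.52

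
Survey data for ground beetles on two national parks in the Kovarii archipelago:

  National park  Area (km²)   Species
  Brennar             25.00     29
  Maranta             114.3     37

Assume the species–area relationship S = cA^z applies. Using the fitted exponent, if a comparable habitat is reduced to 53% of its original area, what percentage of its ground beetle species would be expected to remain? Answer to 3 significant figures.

90.3%

z = ln(37/29) / ln(114.3/25) = 0.2436 / 1.5200 = 0.1603
S_new/S_old = (A_new/A_old)^z = 0.53^0.1603 = exp(0.1603 × -0.6349) = 0.9032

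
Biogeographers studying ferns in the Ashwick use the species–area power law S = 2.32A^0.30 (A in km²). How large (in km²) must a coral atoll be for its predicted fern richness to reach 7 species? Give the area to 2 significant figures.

7 = 2.32 × A^0.3  ⇒  A^0.3 = 7/2.32 = 3.017
ln A = ln(3.017) / 0.3 = 1.1043 / 0.3 = 3.6811
A = e^3.6811 ≈ 39.69 km²

40 km²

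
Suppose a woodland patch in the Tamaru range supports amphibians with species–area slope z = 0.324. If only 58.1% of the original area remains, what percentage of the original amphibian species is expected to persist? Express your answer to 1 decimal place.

83.9%

S_new/S_old = (A_new/A_old)^z = 0.581^0.324
= exp(0.324 × ln 0.581) = exp(0.324 × -0.5430) = exp(-0.1759) ≈ 0.8387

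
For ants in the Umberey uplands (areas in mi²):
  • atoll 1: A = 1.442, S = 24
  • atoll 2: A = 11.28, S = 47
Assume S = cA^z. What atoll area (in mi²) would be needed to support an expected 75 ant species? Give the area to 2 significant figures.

z = ln(47/24) / ln(11.28/1.442) = 0.6721 / 2.0570 = 0.3267
c = 24 / 1.442^0.3267 = 24 / 1.127 = 21.29
A = (75/21.29)^(1/0.3267) ⇒ ln A = ln(3.522)/0.3267 = 3.8534
A = e^3.8534 ≈ 47.15 mi²

47 mi²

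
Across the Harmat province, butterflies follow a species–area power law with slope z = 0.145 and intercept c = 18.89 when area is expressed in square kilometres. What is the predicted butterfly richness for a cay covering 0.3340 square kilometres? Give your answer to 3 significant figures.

S = 18.89 × 0.334^0.145
ln S = ln 18.89 + 0.145 × ln 0.334 = 2.9386 + 0.145 × -1.0966 = 2.7796
S = e^2.7796 ≈ 16.11

16.1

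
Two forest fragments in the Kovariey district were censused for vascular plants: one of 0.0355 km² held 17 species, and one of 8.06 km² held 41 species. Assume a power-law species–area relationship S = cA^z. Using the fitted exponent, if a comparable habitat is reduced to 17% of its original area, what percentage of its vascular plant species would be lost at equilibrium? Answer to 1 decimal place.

z = ln(41/17) / ln(8.06/0.0355) = 0.8804 / 5.4251 = 0.1623
S_new/S_old = (A_new/A_old)^z = 0.17^0.1623 = exp(0.1623 × -1.7720) = 0.7501
Fraction lost = 1 − 0.7501 = 0.2499

25.0%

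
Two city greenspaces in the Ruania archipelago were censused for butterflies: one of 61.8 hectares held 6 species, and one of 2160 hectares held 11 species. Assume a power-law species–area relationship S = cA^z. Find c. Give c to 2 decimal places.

2.97

z = ln(S₂/S₁) / ln(A₂/A₁) = ln(11/6) / ln(2160/61.8) = 0.6061 / 3.5540 = 0.1706
c = S₁ / A₁^z = 6 / 61.8^0.1706 = 6 / 2.02 = 2.97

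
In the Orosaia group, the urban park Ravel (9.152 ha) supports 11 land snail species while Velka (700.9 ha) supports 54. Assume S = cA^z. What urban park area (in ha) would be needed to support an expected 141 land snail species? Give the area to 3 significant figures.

z = ln(54/11) / ln(700.9/9.152) = 1.5911 / 4.3384 = 0.3667
c = 11 / 9.152^0.3667 = 11 / 2.252 = 4.884
A = (141/4.884)^(1/0.3667) ⇒ ln A = ln(28.87)/0.3667 = 9.1694
A = e^9.1694 ≈ 9599 ha

9600 ha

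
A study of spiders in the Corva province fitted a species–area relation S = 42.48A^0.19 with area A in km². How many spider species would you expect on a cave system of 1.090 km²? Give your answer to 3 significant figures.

S = 42.48 × 1.09^0.19
ln S = ln 42.48 + 0.19 × ln 1.09 = 3.7490 + 0.19 × 0.0862 = 3.7654
S = e^3.7654 ≈ 43.18

43.2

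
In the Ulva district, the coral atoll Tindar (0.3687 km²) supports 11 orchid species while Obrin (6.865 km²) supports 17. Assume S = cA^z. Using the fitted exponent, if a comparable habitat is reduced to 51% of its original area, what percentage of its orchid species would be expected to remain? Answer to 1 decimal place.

90.5%

z = ln(17/11) / ln(6.865/0.3687) = 0.4353 / 2.9242 = 0.1489
S_new/S_old = (A_new/A_old)^z = 0.51^0.1489 = exp(0.1489 × -0.6733) = 0.9046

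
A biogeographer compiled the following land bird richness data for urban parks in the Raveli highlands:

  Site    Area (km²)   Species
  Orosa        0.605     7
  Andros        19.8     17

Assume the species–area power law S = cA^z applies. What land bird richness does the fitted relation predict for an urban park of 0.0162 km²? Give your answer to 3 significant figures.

2.79

z = ln(17/7) / ln(19.8/0.605) = 0.8873 / 3.4882 = 0.2544
c = 7 / 0.605^0.2544 = 7 / 0.88 = 7.955
S₃ = 7.955 × 0.0162^0.2544 = 7.955 × 0.3504 ≈ 2.787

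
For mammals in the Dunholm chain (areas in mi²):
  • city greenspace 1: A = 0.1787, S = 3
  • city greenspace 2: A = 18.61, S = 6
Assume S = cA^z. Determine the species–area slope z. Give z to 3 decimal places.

0.149

Taking logs: ln S = ln c + z ln A, so z = (ln S₂ − ln S₁)/(ln A₂ − ln A₁).
z = ln(6/3) / ln(18.61/0.1787) = ln(2) / ln(104.1) = 0.6931 / 4.6457 = 0.1492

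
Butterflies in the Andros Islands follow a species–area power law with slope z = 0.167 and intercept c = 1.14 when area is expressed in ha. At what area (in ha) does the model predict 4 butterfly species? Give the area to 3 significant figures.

1840 ha

4 = 1.14 × A^0.167  ⇒  A^0.167 = 4/1.14 = 3.509
ln A = ln(3.509) / 0.167 = 1.2553 / 0.167 = 7.5166
A = e^7.5166 ≈ 1838 ha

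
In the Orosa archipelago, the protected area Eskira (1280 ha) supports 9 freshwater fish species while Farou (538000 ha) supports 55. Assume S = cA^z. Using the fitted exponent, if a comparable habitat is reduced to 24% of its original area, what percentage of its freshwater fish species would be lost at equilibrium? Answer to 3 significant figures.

z = ln(55/9) / ln(538000/1280) = 1.8101 / 6.0410 = 0.2996
S_new/S_old = (A_new/A_old)^z = 0.24^0.2996 = exp(0.2996 × -1.4271) = 0.6521
Fraction lost = 1 − 0.6521 = 0.3479

34.8%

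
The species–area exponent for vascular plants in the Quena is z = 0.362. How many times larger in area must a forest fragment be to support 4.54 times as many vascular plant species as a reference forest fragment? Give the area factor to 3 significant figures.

65.3

(A₂/A₁)^0.362 = 4.54, so A₂/A₁ = 4.54^(1/0.362) = 4.54^2.762
ln(A₂/A₁) = ln 4.54 / 0.362 = 1.5129 / 0.362 = 4.1794
A₂/A₁ = e^4.1794 ≈ 65.32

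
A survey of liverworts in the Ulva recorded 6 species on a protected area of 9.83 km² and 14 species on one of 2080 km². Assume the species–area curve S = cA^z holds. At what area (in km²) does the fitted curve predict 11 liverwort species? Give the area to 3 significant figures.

z = ln(14/6) / ln(2080/9.83) = 0.8473 / 5.3547 = 0.1582
c = 6 / 9.83^0.1582 = 6 / 1.436 = 4.179
A = (11/4.179)^(1/0.1582) ⇒ ln A = ln(2.632)/0.1582 = 6.1160
A = e^6.1160 ≈ 453.1 km²

453 km²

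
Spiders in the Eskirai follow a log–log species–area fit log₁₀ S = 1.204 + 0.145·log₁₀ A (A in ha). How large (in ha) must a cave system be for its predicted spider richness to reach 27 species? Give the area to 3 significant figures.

37.0 ha

27 = 16 × A^0.145  ⇒  A^0.145 = 27/16 = 1.688
ln A = ln(1.688) / 0.145 = 0.5235 / 0.145 = 3.6105
A = e^3.6105 ≈ 36.99 ha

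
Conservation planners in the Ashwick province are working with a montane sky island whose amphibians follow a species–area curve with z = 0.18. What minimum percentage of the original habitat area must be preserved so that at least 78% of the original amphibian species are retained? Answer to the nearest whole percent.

Need (A_new/A_old)^0.18 = 0.78, so A_new/A_old = 0.78^(1/0.18) = 0.78^5.556
ln(A_new/A_old) = ln 0.78 / 0.18 = -0.2485 / 0.18 = -1.3803
A_new/A_old = e^-1.3803 ≈ 0.2515

25%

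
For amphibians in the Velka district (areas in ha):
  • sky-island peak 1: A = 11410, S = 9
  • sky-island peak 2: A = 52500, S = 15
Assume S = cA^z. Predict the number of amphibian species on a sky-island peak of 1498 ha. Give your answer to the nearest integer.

5

z = ln(15/9) / ln(52500/11410) = 0.5108 / 1.5263 = 0.3347
c = 9 / 11410^0.3347 = 9 / 22.8 = 0.3948
S₃ = 0.3948 × 1498^0.3347 = 0.3948 × 11.56 ≈ 4.562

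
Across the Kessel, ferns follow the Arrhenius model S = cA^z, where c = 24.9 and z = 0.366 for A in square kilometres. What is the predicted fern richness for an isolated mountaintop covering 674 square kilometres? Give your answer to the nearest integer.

270

S = 24.9 × 674^0.366 = 24.9 × 10.85 ≈ 270.1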